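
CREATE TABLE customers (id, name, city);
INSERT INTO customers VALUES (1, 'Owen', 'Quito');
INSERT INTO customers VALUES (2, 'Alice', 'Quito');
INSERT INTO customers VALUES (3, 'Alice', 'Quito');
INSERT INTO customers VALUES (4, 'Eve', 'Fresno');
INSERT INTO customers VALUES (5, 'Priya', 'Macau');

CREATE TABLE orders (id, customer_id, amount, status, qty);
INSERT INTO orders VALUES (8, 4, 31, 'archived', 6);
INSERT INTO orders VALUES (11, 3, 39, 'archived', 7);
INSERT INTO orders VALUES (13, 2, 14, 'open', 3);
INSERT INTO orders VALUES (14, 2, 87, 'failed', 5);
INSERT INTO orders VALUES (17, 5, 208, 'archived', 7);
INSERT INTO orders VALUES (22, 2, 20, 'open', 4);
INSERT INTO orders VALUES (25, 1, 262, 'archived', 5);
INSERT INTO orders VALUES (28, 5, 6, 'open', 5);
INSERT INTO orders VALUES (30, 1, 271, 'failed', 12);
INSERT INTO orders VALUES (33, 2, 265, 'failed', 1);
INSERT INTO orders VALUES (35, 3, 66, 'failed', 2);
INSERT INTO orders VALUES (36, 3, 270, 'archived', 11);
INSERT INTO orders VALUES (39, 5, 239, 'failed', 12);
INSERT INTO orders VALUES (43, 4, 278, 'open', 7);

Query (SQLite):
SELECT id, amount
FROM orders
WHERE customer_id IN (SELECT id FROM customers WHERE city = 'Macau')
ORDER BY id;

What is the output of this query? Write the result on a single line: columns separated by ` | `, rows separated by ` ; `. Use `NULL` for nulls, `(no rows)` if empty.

17 | 208 ; 28 | 6 ; 39 | 239

Inner query: customers.id where city = 'Macau'.
Outer: keep orders rows whose customer_id is in that set.
Inner query → {5}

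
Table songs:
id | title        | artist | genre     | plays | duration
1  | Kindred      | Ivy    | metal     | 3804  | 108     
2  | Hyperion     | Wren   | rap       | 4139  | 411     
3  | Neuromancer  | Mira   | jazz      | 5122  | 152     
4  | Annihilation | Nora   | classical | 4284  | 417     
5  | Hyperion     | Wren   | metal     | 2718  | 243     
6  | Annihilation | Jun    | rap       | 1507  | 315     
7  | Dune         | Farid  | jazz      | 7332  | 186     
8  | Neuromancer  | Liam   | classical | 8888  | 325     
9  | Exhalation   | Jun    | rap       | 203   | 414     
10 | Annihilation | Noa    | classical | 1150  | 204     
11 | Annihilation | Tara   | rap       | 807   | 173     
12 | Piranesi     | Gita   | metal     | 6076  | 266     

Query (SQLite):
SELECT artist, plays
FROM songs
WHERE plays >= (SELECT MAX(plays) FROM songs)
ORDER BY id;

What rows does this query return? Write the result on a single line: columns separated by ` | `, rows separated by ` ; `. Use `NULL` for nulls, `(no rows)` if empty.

Scalar subquery: MAX(plays) over all songs rows = 8888.
Keep rows where plays >= that value.

Liam | 8888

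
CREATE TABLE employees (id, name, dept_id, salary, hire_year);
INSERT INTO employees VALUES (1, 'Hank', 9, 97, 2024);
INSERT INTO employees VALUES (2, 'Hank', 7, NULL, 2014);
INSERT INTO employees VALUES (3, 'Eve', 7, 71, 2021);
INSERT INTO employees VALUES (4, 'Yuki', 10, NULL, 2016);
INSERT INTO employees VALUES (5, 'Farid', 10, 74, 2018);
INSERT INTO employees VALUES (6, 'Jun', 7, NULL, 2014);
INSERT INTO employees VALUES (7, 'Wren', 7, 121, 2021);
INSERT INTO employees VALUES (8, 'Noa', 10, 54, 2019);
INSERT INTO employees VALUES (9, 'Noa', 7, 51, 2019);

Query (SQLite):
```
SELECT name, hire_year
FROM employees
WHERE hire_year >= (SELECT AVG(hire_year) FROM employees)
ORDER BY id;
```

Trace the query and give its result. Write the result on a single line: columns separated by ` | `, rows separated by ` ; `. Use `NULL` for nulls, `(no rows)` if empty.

Hank | 2024 ; Eve | 2021 ; Wren | 2021 ; Noa | 2019 ; Noa | 2019

Scalar subquery: AVG(hire_year) over all employees rows = 2018.444444 (≈; comparison uses full precision).
Keep rows where hire_year >= that value.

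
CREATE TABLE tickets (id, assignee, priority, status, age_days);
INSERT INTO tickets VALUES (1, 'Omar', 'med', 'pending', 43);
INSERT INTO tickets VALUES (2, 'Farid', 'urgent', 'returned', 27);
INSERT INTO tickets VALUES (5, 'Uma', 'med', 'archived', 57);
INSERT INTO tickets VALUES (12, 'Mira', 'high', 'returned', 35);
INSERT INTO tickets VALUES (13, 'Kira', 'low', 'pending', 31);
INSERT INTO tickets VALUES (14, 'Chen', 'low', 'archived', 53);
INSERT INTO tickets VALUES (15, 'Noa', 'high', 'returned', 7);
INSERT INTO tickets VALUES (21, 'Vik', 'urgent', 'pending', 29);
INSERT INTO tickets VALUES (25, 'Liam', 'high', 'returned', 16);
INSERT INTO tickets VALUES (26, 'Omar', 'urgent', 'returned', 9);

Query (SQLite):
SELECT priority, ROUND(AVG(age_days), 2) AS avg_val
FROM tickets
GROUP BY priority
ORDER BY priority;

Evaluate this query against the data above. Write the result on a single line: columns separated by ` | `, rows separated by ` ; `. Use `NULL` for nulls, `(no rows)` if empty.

Partition tickets by priority; compute ROUND(AVG(age_days), 2) within each group.
  high: ids {12, 15, 25} → ROUND(AVG(age_days), 2)=19.33
  low: ids {13, 14} → ROUND(AVG(age_days), 2)=42
  med: ids {1, 5} → ROUND(AVG(age_days), 2)=50
  urgent: ids {2, 21, 26} → ROUND(AVG(age_days), 2)=21.67

high | 19.33 ; low | 42 ; med | 50 ; urgent | 21.67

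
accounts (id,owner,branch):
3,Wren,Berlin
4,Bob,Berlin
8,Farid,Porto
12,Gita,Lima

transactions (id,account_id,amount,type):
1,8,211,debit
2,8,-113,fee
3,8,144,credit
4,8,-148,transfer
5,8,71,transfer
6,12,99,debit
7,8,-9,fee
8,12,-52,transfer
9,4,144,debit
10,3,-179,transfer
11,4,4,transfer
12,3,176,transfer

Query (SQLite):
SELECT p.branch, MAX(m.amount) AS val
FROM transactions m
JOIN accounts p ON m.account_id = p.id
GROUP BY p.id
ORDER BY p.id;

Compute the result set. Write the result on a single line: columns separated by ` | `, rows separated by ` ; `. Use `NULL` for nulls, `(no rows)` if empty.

Berlin | 176 ; Berlin | 144 ; Porto | 211 ; Lima | 99

Join each transactions row to its accounts via account_id.
Group joined rows by accounts.id; compute MAX(m.amount) per group.
  3: ids {10, 12} → MAX(m.amount)=176
  4: ids {9, 11} → MAX(m.amount)=144
  8: ids {1, 2, 3, 4, 5, 7} → MAX(m.amount)=211
  12: ids {6, 8} → MAX(m.amount)=99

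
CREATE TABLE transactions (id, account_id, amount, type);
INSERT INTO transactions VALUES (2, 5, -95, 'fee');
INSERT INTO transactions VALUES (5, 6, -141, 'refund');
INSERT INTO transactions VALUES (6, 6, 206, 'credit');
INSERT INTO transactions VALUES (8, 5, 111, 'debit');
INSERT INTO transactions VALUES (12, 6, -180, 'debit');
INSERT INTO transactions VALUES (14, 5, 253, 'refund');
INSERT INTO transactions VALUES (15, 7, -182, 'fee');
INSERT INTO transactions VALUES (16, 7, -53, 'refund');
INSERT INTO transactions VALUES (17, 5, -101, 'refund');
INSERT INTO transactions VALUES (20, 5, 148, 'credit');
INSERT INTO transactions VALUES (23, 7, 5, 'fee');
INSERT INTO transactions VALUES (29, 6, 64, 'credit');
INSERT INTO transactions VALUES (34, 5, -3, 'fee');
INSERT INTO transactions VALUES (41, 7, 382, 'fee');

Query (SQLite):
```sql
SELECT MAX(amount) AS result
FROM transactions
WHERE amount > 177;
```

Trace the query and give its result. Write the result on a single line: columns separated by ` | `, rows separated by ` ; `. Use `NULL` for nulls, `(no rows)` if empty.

382

Rows where amount > 177 → amount values: [206, 253, 382].
MAX of non-NULL values = 382.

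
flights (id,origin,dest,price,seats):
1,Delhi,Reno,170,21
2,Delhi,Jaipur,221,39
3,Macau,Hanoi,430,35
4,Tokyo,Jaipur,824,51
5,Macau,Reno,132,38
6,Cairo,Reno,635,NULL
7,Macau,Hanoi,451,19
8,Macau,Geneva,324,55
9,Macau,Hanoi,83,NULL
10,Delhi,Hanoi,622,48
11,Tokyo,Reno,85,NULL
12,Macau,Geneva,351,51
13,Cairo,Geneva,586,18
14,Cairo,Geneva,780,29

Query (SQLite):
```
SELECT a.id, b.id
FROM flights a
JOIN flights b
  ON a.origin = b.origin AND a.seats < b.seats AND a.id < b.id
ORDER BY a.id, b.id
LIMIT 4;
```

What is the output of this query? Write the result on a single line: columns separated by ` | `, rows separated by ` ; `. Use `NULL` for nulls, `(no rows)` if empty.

1 | 2 ; 1 | 10 ; 2 | 10 ; 3 | 5

Pairs (a,b) with same origin, a.seats < b.seats, a.id < b.id.
origin groups: Cairo:{6,13,14} Delhi:{1,2,10} Macau:{3,5,7,8,9,12} Tokyo:{4,11}
Ordered by (a.id, b.id); first 4.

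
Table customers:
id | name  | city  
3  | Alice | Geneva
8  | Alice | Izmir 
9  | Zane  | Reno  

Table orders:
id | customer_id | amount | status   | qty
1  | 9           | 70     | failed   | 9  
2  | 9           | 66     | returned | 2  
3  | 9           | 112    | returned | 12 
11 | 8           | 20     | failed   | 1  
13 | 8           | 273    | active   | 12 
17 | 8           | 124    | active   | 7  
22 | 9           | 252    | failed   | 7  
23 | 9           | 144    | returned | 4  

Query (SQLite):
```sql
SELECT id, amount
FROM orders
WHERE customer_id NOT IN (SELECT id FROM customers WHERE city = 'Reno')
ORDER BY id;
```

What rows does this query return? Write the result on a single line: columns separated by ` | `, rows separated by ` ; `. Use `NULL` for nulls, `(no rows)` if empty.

Inner query: customers.id where city = 'Reno'.
Outer: keep orders rows whose customer_id is not in that set.
Inner query → {9}

11 | 20 ; 13 | 273 ; 17 | 124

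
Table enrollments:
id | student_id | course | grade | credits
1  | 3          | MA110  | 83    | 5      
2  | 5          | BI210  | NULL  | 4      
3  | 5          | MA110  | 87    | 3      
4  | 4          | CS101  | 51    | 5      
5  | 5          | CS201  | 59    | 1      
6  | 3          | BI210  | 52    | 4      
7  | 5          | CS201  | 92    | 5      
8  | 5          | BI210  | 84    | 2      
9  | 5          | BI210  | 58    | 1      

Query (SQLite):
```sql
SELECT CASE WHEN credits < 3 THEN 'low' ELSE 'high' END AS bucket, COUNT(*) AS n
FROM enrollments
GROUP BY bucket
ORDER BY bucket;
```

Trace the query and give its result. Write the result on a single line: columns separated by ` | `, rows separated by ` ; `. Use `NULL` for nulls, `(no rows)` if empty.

Bucket rows by credits < 3 → 'low' else 'high'; count each bucket.

high | 6 ; low | 3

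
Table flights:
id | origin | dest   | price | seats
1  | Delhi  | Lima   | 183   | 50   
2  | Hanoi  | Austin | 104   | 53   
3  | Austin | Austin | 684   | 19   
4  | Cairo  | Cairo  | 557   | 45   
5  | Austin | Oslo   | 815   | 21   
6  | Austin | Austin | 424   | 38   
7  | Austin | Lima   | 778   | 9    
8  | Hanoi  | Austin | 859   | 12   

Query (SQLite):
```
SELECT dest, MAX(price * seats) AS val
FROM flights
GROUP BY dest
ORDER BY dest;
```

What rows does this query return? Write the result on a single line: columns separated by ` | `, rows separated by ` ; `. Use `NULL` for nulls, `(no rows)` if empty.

Austin | 16112 ; Cairo | 25065 ; Lima | 9150 ; Oslo | 17115

For each row compute price * seats.
Group by dest; take MAX of the expression per group.
  Austin: ids {2, 3, 6, 8} → MAX(price * seats)=16112
  Cairo: ids {4} → MAX(price * seats)=25065
  Lima: ids {1, 7} → MAX(price * seats)=9150
  Oslo: ids {5} → MAX(price * seats)=17115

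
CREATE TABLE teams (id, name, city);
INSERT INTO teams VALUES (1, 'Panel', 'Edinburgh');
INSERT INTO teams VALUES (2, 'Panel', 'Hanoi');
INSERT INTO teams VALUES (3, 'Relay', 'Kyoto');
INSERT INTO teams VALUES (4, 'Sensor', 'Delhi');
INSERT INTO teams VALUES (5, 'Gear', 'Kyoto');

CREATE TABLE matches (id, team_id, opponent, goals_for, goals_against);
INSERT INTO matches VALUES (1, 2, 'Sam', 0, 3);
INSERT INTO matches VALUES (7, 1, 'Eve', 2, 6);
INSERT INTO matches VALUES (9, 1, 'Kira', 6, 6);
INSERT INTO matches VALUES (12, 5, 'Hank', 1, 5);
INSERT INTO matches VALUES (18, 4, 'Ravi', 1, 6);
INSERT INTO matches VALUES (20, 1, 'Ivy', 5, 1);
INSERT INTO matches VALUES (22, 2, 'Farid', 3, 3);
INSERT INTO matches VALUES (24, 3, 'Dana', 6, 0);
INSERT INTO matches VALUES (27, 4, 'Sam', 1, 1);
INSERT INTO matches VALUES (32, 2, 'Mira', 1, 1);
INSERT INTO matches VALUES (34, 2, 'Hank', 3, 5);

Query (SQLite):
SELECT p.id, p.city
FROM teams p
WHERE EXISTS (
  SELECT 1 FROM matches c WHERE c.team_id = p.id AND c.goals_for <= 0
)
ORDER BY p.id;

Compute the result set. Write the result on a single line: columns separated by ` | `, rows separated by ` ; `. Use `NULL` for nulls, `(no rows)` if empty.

2 | Hanoi

For each teams row, check whether any matches with matching team_id has goals_for <= 0.
Keep rows where that is true.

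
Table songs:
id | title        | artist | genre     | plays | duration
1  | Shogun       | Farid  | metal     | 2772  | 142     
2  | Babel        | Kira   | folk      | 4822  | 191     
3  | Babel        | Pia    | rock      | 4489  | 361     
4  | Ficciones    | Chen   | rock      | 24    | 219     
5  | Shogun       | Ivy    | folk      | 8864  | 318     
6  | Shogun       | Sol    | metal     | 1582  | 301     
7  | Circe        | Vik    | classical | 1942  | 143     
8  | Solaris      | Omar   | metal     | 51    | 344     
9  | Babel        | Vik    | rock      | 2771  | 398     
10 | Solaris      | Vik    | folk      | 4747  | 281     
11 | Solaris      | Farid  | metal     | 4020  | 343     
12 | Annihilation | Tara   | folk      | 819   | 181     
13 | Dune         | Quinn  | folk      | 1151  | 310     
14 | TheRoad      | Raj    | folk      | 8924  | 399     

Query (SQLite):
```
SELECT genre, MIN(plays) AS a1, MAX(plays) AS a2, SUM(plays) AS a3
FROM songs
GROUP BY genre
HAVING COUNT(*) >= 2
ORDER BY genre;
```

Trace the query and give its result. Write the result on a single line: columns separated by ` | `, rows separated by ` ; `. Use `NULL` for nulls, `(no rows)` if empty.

folk | 819 | 8924 | 29327 ; metal | 51 | 4020 | 8425 ; rock | 24 | 4489 | 7284

Group songs by genre.
Per group compute: MIN(plays), MAX(plays), SUM(plays).
HAVING: drop groups with fewer than 2 rows.
  classical: ids {7} → MIN(plays)=1942, MAX(plays)=1942, SUM(plays)=1942
  folk: ids {2, 5, 10, 12, 13, 14} → MIN(plays)=819, MAX(plays)=8924, SUM(plays)=29327
  metal: ids {1, 6, 8, 11} → MIN(plays)=51, MAX(plays)=4020, SUM(plays)=8425
  rock: ids {3, 4, 9} → MIN(plays)=24, MAX(plays)=4489, SUM(plays)=7284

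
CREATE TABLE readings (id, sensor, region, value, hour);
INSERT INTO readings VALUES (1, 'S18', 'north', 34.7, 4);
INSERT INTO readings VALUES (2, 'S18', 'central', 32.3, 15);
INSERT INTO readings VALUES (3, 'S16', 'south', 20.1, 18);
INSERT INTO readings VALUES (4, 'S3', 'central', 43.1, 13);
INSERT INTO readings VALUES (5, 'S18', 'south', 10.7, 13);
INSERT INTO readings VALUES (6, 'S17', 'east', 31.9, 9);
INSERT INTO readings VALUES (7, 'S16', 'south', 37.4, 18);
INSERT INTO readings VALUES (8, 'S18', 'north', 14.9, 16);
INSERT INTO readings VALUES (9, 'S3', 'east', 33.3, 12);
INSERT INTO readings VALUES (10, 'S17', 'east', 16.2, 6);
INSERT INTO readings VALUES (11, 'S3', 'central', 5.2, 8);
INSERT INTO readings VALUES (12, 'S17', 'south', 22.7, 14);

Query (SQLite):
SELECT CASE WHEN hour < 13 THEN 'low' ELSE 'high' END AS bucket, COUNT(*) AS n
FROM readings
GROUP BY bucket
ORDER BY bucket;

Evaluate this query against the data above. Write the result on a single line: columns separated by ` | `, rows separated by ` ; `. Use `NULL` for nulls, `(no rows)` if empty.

high | 7 ; low | 5

Bucket rows by hour < 13 → 'low' else 'high'; count each bucket.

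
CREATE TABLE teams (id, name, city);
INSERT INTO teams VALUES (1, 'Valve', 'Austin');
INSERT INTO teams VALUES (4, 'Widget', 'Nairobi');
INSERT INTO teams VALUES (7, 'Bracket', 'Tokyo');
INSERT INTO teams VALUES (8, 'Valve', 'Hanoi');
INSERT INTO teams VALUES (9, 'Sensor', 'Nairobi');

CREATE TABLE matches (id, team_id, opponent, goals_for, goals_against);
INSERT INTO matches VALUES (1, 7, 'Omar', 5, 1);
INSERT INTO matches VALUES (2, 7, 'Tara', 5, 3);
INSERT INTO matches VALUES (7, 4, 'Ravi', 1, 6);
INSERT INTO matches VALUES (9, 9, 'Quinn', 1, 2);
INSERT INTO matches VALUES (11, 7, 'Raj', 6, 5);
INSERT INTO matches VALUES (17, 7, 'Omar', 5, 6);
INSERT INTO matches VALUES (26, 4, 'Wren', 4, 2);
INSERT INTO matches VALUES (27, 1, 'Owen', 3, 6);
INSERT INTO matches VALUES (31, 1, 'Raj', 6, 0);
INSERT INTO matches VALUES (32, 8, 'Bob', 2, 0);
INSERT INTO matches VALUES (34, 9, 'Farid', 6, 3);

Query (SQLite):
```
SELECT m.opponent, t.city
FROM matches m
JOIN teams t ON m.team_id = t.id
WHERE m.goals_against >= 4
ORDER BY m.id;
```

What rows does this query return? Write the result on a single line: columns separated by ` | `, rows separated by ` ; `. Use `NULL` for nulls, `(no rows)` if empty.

Each matches row matches the teams row where team_id = teams.id.
Then keep rows with m.goals_against >= 4.

Ravi | Nairobi ; Raj | Tokyo ; Omar | Tokyo ; Owen | Austin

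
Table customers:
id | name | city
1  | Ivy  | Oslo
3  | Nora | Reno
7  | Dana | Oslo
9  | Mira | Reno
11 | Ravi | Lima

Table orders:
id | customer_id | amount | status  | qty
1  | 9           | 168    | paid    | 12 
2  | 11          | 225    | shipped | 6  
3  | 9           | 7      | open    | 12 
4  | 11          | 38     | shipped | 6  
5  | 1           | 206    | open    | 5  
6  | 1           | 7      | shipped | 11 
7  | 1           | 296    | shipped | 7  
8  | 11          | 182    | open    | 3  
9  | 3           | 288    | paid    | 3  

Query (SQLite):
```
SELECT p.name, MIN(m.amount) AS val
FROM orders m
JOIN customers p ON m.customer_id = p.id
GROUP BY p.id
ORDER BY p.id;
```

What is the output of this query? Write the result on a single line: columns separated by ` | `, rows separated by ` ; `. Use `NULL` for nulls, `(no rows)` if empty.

Join each orders row to its customers via customer_id.
Group joined rows by customers.id; compute MIN(m.amount) per group.
  1: ids {5, 6, 7} → MIN(m.amount)=7
  3: ids {9} → MIN(m.amount)=288
  9: ids {1, 3} → MIN(m.amount)=7
  11: ids {2, 4, 8} → MIN(m.amount)=38

Ivy | 7 ; Nora | 288 ; Mira | 7 ; Ravi | 38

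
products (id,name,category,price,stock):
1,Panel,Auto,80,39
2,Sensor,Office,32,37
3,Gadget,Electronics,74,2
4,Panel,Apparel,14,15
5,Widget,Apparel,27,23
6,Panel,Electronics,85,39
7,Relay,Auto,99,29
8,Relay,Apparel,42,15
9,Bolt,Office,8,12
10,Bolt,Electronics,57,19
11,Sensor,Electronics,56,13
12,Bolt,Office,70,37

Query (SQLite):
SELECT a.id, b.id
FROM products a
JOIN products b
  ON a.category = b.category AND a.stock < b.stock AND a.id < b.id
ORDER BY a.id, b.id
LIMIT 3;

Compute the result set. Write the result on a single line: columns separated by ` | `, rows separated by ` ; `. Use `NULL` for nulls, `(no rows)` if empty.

3 | 6 ; 3 | 10 ; 3 | 11

Pairs (a,b) with same category, a.stock < b.stock, a.id < b.id.
category groups: Apparel:{4,5,8} Auto:{1,7} Electronics:{3,6,10,11} Office:{2,9,12}
Ordered by (a.id, b.id); first 3.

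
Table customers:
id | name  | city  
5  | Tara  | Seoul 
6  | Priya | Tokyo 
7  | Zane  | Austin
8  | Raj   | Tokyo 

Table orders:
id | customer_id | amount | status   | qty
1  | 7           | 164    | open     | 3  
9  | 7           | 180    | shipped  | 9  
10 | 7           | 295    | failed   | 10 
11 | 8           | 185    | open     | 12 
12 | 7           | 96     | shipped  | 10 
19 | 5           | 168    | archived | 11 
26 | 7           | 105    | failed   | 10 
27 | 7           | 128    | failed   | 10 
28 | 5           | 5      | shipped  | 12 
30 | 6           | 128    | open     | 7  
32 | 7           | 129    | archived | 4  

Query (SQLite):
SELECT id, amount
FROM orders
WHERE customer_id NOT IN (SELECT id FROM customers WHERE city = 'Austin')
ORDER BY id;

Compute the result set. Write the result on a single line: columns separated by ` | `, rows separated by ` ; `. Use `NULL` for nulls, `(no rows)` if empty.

11 | 185 ; 19 | 168 ; 28 | 5 ; 30 | 128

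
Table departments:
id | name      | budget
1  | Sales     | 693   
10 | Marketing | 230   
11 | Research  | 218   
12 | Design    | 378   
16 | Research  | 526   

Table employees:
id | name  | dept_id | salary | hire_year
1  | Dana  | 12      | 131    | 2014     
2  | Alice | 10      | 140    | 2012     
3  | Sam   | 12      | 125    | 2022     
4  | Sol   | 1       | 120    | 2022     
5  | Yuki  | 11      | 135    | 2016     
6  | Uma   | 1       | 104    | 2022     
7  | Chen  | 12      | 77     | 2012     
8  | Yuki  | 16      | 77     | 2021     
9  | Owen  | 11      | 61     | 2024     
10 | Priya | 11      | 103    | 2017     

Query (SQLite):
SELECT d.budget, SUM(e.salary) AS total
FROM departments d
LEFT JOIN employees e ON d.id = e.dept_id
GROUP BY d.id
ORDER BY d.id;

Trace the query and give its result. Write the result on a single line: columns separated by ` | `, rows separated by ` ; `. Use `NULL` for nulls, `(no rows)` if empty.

693 | 224 ; 230 | 140 ; 218 | 299 ; 378 | 333 ; 526 | 77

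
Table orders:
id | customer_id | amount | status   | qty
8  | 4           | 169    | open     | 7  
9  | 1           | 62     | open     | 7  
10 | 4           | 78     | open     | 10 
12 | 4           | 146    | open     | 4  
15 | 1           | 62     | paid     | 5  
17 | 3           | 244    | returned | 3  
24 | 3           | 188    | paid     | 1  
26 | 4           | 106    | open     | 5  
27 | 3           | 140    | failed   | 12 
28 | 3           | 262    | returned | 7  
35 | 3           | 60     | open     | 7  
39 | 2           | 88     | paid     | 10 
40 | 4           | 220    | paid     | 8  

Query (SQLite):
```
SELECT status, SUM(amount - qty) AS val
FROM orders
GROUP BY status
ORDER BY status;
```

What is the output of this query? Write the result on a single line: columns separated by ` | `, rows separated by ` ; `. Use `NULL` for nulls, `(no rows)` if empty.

failed | 128 ; open | 581 ; paid | 534 ; returned | 496

For each row compute amount - qty.
Group by status; take SUM of the expression per group.
  failed: ids {27} → SUM(amount - qty)=128
  open: ids {8, 9, 10, 12, 26, 35} → SUM(amount - qty)=581
  paid: ids {15, 24, 39, 40} → SUM(amount - qty)=534
  returned: ids {17, 28} → SUM(amount - qty)=496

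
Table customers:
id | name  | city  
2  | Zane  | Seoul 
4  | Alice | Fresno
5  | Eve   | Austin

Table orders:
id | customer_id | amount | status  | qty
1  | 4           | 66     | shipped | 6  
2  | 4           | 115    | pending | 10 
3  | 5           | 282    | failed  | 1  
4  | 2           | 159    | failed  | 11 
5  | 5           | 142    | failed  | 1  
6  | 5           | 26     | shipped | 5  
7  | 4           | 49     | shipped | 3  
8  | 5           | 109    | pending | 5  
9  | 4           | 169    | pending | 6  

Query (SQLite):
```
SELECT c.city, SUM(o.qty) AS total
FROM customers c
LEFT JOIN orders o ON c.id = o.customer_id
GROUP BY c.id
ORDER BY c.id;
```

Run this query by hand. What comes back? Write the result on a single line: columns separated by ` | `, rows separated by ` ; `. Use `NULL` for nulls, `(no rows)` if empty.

LEFT JOIN keeps every customers row; unmatched ones get NULL for orders columns.
Group by customers.id and compute SUM(o.qty). SUM over an all-NULL group is NULL.
  2: ids {4} → SUM(o.qty)=11
  4: ids {1, 2, 7, 9} → SUM(o.qty)=25
  5: ids {3, 5, 6, 8} → SUM(o.qty)=12

Seoul | 11 ; Fresno | 25 ; Austin | 12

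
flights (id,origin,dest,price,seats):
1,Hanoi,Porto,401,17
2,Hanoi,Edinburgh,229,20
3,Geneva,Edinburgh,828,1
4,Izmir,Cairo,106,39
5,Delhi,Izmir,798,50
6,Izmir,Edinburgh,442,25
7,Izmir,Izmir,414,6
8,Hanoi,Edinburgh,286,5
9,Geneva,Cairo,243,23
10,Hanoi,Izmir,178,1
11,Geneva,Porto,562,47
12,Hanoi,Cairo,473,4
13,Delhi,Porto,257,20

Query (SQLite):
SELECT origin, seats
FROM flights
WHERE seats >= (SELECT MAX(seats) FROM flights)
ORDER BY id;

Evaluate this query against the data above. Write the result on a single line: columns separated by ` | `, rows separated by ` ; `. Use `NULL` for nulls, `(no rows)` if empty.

Delhi | 50

Scalar subquery: MAX(seats) over all flights rows = 50.
Keep rows where seats >= that value.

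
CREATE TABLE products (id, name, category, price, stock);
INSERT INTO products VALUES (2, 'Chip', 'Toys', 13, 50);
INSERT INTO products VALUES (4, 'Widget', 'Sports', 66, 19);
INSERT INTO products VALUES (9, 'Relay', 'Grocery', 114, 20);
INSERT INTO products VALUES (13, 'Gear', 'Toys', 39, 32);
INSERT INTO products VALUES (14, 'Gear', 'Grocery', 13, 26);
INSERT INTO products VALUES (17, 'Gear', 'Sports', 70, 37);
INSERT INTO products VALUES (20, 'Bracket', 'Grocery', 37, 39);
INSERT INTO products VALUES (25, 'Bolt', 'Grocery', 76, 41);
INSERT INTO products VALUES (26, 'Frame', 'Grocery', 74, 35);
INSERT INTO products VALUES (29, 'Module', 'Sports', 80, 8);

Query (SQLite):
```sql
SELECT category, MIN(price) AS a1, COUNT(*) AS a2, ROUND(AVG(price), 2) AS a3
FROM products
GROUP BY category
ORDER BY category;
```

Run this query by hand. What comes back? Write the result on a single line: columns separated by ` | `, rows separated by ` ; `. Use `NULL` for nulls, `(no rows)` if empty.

Grocery | 13 | 5 | 62.8 ; Sports | 66 | 3 | 72 ; Toys | 13 | 2 | 26

Group products by category.
Per group compute: MIN(price), COUNT(*), ROUND(AVG(price), 2).
  Grocery: ids {9, 14, 20, 25, 26} → MIN(price)=13, COUNT(*)=5, ROUND(AVG(price), 2)=62.8
  Sports: ids {4, 17, 29} → MIN(price)=66, COUNT(*)=3, ROUND(AVG(price), 2)=72
  Toys: ids {2, 13} → MIN(price)=13, COUNT(*)=2, ROUND(AVG(price), 2)=26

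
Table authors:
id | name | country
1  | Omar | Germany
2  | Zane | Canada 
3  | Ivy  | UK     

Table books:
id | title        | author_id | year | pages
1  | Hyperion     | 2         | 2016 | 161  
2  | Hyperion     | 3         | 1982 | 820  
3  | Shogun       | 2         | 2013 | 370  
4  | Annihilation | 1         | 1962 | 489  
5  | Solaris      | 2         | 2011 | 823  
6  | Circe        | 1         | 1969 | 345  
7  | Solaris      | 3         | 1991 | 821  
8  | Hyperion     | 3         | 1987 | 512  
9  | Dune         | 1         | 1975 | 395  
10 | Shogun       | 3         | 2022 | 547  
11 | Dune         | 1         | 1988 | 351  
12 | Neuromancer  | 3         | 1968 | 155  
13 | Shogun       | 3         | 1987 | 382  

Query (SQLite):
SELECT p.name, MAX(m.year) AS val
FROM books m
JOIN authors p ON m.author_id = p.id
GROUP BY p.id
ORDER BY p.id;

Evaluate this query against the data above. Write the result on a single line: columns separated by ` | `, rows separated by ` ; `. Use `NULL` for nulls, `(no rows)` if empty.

Join each books row to its authors via author_id.
Group joined rows by authors.id; compute MAX(m.year) per group.
  1: ids {4, 6, 9, 11} → MAX(m.year)=1988
  2: ids {1, 3, 5} → MAX(m.year)=2016
  3: ids {2, 7, 8, 10, 12, 13} → MAX(m.year)=2022

Omar | 1988 ; Zane | 2016 ; Ivy | 2022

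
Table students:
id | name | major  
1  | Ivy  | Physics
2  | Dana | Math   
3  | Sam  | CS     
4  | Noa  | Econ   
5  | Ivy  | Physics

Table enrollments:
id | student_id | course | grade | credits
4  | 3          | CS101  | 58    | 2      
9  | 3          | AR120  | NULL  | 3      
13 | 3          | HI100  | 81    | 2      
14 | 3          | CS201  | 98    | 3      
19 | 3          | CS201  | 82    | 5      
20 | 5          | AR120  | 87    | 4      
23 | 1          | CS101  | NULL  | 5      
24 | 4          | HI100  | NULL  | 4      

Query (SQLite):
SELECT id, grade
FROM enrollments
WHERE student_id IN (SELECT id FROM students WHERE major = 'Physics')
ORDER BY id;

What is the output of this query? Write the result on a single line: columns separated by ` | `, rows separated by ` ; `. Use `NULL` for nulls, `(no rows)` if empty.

Inner query: students.id where major = 'Physics'.
Outer: keep enrollments rows whose student_id is in that set.
Inner query → {1, 5}

20 | 87 ; 23 | NULL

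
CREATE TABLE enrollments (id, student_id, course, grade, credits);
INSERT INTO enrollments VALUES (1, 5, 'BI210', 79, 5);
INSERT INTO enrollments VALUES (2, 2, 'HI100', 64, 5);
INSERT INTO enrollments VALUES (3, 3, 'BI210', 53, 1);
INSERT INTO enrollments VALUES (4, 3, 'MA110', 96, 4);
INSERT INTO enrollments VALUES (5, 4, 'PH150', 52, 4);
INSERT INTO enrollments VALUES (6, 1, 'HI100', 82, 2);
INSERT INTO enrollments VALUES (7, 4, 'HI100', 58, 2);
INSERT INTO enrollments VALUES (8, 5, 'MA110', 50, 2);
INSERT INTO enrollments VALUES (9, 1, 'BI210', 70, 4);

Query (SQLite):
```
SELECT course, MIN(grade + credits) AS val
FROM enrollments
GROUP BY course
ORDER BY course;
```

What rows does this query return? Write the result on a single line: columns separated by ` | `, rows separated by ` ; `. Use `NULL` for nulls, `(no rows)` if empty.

BI210 | 54 ; HI100 | 60 ; MA110 | 52 ; PH150 | 56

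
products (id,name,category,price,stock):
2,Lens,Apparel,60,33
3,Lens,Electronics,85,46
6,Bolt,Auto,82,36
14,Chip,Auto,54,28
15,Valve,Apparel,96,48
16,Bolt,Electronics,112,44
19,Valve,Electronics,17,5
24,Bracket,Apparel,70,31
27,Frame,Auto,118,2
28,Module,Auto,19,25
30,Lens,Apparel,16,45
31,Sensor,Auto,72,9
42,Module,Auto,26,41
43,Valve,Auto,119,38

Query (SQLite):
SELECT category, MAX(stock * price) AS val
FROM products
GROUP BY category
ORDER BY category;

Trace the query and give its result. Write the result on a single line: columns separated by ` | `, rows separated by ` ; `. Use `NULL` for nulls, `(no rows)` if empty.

For each row compute stock * price.
Group by category; take MAX of the expression per group.
  Apparel: ids {2, 15, 24, 30} → MAX(stock * price)=4608
  Auto: ids {6, 14, 27, 28, 31, 42, 43} → MAX(stock * price)=4522
  Electronics: ids {3, 16, 19} → MAX(stock * price)=4928

Apparel | 4608 ; Auto | 4522 ; Electronics | 4928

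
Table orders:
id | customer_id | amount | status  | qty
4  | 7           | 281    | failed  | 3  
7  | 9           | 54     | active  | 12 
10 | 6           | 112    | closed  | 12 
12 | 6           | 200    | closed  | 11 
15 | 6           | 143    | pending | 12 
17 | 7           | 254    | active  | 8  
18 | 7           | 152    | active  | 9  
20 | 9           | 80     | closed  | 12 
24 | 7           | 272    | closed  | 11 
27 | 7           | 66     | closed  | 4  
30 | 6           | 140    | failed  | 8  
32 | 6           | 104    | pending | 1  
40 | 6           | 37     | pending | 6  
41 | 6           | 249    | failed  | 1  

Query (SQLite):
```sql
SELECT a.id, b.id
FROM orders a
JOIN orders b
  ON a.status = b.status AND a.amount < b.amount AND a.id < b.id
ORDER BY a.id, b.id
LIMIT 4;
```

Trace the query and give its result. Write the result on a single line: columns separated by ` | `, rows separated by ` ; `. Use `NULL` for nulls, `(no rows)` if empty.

7 | 17 ; 7 | 18 ; 10 | 12 ; 10 | 24

Pairs (a,b) with same status, a.amount < b.amount, a.id < b.id.
status groups: active:{7,17,18} closed:{10,12,20,24,27} failed:{4,30,41} pending:{15,32,40}
Ordered by (a.id, b.id); first 4.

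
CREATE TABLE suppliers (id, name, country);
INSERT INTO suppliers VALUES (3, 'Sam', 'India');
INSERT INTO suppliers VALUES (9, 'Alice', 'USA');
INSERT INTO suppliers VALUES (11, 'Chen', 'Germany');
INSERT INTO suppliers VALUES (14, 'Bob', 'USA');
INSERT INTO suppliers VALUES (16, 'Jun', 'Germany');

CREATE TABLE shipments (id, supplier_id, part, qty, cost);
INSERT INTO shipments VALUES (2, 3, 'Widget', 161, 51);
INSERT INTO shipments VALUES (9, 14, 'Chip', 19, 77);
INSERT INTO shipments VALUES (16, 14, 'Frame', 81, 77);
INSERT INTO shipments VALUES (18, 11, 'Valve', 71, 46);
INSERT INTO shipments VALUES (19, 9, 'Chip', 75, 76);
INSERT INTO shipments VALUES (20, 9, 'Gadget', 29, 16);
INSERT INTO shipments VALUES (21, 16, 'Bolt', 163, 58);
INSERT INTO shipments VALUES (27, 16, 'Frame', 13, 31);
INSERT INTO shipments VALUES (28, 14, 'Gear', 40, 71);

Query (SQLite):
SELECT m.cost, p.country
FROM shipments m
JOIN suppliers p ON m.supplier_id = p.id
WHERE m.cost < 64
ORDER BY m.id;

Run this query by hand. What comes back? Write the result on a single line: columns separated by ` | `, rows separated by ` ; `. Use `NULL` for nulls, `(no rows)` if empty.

Each shipments row matches the suppliers row where supplier_id = suppliers.id.
Then keep rows with m.cost < 64.

51 | India ; 46 | Germany ; 16 | USA ; 58 | Germany ; 31 | Germany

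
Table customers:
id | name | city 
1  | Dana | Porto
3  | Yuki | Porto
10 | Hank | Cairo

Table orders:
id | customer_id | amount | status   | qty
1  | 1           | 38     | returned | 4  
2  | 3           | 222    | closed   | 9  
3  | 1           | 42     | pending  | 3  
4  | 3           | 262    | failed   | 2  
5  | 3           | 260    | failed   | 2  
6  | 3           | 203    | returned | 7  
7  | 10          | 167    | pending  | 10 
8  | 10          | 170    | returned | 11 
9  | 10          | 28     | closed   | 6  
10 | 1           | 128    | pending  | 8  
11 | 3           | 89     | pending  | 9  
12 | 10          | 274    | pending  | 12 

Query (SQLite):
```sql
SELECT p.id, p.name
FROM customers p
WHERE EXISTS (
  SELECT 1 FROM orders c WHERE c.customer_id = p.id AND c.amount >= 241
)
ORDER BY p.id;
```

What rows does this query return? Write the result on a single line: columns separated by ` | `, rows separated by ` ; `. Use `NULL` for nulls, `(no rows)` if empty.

3 | Yuki ; 10 | Hank

For each customers row, check whether any orders with matching customer_id has amount >= 241.
Keep rows where that is true.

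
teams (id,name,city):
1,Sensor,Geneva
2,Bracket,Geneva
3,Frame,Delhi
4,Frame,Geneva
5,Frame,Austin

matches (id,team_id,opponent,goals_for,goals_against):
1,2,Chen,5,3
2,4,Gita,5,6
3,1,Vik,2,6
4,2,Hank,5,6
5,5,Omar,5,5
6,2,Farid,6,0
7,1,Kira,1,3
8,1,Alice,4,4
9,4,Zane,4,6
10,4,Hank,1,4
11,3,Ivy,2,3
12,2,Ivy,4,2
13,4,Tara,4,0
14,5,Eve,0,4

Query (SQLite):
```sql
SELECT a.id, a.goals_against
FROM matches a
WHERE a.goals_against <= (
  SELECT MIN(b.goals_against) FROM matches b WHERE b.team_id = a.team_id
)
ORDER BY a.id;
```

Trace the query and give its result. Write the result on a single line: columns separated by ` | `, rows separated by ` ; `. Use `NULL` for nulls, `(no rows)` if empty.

For each matches row a, compute MIN(goals_against) over rows sharing a.team_id.
Keep row a if a.goals_against <= that per-group MIN.
  team_id=1: MIN(goals_against) = 3
  team_id=2: MIN(goals_against) = 0
  team_id=3: MIN(goals_against) = 3
  team_id=4: MIN(goals_against) = 0
  team_id=5: MIN(goals_against) = 4

6 | 0 ; 7 | 3 ; 11 | 3 ; 13 | 0 ; 14 | 4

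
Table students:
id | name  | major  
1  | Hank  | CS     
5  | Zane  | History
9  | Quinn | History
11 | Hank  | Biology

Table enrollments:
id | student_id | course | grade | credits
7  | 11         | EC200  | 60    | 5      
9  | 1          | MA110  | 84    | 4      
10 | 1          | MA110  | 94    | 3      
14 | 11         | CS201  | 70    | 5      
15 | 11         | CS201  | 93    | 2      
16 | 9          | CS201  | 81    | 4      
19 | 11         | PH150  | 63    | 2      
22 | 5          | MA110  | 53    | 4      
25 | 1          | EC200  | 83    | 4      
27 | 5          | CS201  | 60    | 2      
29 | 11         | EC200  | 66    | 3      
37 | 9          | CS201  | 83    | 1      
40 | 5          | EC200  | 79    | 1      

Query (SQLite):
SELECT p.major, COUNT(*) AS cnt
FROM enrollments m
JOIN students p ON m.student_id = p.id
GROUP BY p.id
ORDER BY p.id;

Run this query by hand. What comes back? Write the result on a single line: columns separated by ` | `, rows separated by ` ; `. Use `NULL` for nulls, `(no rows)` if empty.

CS | 3 ; History | 3 ; History | 2 ; Biology | 5

Join each enrollments row to its students via student_id.
Group joined rows by students.id; compute COUNT(*) per group.
  1: ids {9, 10, 25} → COUNT(*)=3
  5: ids {22, 27, 40} → COUNT(*)=3
  9: ids {16, 37} → COUNT(*)=2
  11: ids {7, 14, 15, 19, 29} → COUNT(*)=5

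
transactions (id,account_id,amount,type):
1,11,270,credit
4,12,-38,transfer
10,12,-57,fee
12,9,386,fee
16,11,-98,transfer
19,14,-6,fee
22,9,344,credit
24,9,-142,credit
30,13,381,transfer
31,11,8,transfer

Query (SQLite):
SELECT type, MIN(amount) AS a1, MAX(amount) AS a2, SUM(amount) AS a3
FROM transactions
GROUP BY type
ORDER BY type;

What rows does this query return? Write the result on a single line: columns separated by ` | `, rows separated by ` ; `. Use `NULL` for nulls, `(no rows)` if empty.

Group transactions by type.
Per group compute: MIN(amount), MAX(amount), SUM(amount).
  credit: ids {1, 22, 24} → MIN(amount)=-142, MAX(amount)=344, SUM(amount)=472
  fee: ids {10, 12, 19} → MIN(amount)=-57, MAX(amount)=386, SUM(amount)=323
  transfer: ids {4, 16, 30, 31} → MIN(amount)=-98, MAX(amount)=381, SUM(amount)=253

credit | -142 | 344 | 472 ; fee | -57 | 386 | 323 ; transfer | -98 | 381 | 253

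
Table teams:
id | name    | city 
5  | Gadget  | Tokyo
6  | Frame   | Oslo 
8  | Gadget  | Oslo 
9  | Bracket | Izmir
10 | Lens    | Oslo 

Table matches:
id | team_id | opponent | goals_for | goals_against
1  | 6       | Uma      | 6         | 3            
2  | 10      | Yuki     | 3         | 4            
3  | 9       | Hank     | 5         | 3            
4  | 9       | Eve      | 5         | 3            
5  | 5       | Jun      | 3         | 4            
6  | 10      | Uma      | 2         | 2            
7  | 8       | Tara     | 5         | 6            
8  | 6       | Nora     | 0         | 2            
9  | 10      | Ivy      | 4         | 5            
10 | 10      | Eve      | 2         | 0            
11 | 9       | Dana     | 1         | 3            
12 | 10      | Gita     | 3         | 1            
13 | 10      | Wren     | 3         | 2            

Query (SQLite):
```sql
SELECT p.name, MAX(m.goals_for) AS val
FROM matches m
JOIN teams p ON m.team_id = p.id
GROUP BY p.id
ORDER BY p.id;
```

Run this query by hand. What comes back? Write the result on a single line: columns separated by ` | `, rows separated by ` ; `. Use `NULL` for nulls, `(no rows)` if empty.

Gadget | 3 ; Frame | 6 ; Gadget | 5 ; Bracket | 5 ; Lens | 4

Join each matches row to its teams via team_id.
Group joined rows by teams.id; compute MAX(m.goals_for) per group.
  5: ids {5} → MAX(m.goals_for)=3
  6: ids {1, 8} → MAX(m.goals_for)=6
  8: ids {7} → MAX(m.goals_for)=5
  9: ids {3, 4, 11} → MAX(m.goals_for)=5
  10: ids {2, 6, 9, 10, 12, 13} → MAX(m.goals_for)=4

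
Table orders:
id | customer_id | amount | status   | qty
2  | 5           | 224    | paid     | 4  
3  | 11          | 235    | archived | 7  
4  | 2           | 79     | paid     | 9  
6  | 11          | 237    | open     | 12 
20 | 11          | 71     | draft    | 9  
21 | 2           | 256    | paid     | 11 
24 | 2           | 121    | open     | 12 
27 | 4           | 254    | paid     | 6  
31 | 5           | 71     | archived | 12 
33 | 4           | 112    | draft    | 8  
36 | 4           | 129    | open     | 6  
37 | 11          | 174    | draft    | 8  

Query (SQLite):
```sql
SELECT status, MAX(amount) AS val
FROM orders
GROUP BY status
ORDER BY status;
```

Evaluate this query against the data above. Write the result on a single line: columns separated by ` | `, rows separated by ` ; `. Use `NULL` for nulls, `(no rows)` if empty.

Partition orders by status; compute MAX(amount) within each group.
  archived: ids {3, 31} → MAX(amount)=235
  draft: ids {20, 33, 37} → MAX(amount)=174
  open: ids {6, 24, 36} → MAX(amount)=237
  paid: ids {2, 4, 21, 27} → MAX(amount)=256

archived | 235 ; draft | 174 ; open | 237 ; paid | 256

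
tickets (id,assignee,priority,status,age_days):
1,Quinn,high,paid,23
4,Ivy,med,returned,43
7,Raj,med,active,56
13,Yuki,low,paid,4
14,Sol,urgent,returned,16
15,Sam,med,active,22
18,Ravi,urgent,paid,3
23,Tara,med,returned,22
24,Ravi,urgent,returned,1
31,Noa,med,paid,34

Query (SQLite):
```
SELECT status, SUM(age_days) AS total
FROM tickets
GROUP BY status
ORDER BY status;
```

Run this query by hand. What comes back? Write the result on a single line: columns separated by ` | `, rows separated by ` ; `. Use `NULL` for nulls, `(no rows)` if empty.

Partition tickets by status; compute SUM(age_days) within each group.
  active: ids {7, 15} → SUM(age_days)=78
  paid: ids {1, 13, 18, 31} → SUM(age_days)=64
  returned: ids {4, 14, 23, 24} → SUM(age_days)=82

active | 78 ; paid | 64 ; returned | 82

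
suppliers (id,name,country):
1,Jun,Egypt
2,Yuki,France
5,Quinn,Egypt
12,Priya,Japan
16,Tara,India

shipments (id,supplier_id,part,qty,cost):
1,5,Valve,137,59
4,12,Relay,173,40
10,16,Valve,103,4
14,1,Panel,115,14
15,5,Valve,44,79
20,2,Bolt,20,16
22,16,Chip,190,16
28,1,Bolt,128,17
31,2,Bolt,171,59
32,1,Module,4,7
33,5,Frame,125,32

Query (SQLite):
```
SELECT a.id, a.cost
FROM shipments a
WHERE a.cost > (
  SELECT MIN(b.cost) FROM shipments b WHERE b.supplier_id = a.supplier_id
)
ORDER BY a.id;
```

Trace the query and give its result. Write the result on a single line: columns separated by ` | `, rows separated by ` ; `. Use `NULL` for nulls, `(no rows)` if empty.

1 | 59 ; 14 | 14 ; 15 | 79 ; 22 | 16 ; 28 | 17 ; 31 | 59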